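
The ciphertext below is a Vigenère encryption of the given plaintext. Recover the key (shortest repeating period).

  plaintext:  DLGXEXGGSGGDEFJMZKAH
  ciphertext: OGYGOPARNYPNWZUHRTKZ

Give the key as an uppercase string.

LVSJKSU

  i= 0: O-D = 11 → L
  i= 1: G-L = 21 → V
  i= 2: Y-G = 18 → S
  i= 3: G-X =  9 → J
  i= 4: O-E = 10 → K
  i= 5: P-X = 18 → S
  i= 6: A-G = 20 → U
  i= 7: R-G = 11 → L
  i= 8: N-S = 21 → V
  i= 9: Y-G = 18 → S
  i=10: P-G =  9 → J
  i=11: N-D = 10 → K
  i=12: W-E = 18 → S
  i=13: Z-F = 20 → U
  i=14: U-J = 11 → L
  i=15: H-M = 21 → V
  i=16: R-Z = 18 → S
  i=17: T-K =  9 → J
  i=18: K-A = 10 → K
  i=19: Z-H = 18 → S
  shifts repeat with period 7: LVSJKSU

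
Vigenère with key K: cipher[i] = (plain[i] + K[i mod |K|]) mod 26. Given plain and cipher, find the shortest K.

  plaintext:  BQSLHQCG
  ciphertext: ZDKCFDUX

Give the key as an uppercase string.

YNSR

  i= 0: Z-B = 24 → Y
  i= 1: D-Q = 13 → N
  i= 2: K-S = 18 → S
  i= 3: C-L = 17 → R
  i= 4: F-H = 24 → Y
  i= 5: D-Q = 13 → N
  i= 6: U-C = 18 → S
  i= 7: X-G = 17 → R
  shifts repeat with period 4: YNSR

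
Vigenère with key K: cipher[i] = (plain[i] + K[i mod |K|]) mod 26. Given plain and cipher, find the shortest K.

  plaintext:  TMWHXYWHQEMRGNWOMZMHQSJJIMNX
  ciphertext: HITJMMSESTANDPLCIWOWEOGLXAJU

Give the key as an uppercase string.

OWXCP

  i= 0: H-T = 14 → O
  i= 1: I-M = 22 → W
  i= 2: T-W = 23 → X
  i= 3: J-H =  2 → C
  i= 4: M-X = 15 → P
  i= 5: M-Y = 14 → O
  i= 6: S-W = 22 → W
  i= 7: E-H = 23 → X
  i= 8: S-Q =  2 → C
  i= 9: T-E = 15 → P
  i=10: A-M = 14 → O
  i=11: N-R = 22 → W
  i=12: D-G = 23 → X
  i=13: P-N =  2 → C
  i=14: L-W = 15 → P
  i=15: C-O = 14 → O
  i=16: I-M = 22 → W
  i=17: W-Z = 23 → X
  i=18: O-M =  2 → C
  i=19: W-H = 15 → P
  i=20: E-Q = 14 → O
  i=21: O-S = 22 → W
  i=22: G-J = 23 → X
  i=23: L-J =  2 → C
  i=24: X-I = 15 → P
  i=25: A-M = 14 → O
  i=26: J-N = 22 → W
  i=27: U-X = 23 → X
  shifts repeat with period 5: OWXCP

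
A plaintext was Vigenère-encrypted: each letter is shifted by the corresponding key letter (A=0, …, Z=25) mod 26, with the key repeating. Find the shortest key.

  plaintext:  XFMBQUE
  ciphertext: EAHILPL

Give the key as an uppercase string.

HVV

  i= 0: E-X =  7 → H
  i= 1: A-F = 21 → V
  i= 2: H-M = 21 → V
  i= 3: I-B =  7 → H
  i= 4: L-Q = 21 → V
  i= 5: P-U = 21 → V
  i= 6: L-E =  7 → H
  shifts repeat with period 3: HVV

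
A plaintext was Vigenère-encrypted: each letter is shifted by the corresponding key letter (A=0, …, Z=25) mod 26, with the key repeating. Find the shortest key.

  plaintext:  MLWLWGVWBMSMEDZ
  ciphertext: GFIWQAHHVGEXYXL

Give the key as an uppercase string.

  i= 0: G-M = 20 → U
  i= 1: F-L = 20 → U
  i= 2: I-W = 12 → M
  i= 3: W-L = 11 → L
  i= 4: Q-W = 20 → U
  i= 5: A-G = 20 → U
  i= 6: H-V = 12 → M
  i= 7: H-W = 11 → L
  i= 8: V-B = 20 → U
  i= 9: G-M = 20 → U
  i=10: E-S = 12 → M
  i=11: X-M = 11 → L
  i=12: Y-E = 20 → U
  i=13: X-D = 20 → U
  i=14: L-Z = 12 → M
  shifts repeat with period 4: UUML

UUML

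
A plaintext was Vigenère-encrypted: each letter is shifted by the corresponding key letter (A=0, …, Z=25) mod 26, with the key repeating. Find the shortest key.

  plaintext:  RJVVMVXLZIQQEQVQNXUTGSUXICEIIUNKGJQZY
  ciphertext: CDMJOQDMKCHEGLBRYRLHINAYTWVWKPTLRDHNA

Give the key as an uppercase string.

LUROCVGB

  i= 0: C-R = 11 → L
  i= 1: D-J = 20 → U
  i= 2: M-V = 17 → R
  i= 3: J-V = 14 → O
  i= 4: O-M =  2 → C
  i= 5: Q-V = 21 → V
  i= 6: D-X =  6 → G
  i= 7: M-L =  1 → B
  i= 8: K-Z = 11 → L
  i= 9: C-I = 20 → U
  i=10: H-Q = 17 → R
  i=11: E-Q = 14 → O
  i=12: G-E =  2 → C
  i=13: L-Q = 21 → V
  i=14: B-V =  6 → G
  i=15: R-Q =  1 → B
  i=16: Y-N = 11 → L
  i=17: R-X = 20 → U
  i=18: L-U = 17 → R
  i=19: H-T = 14 → O
  i=20: I-G =  2 → C
  i=21: N-S = 21 → V
  i=22: A-U =  6 → G
  i=23: Y-X =  1 → B
  i=24: T-I = 11 → L
  i=25: W-C = 20 → U
  i=26: V-E = 17 → R
  i=27: W-I = 14 → O
  i=28: K-I =  2 → C
  i=29: P-U = 21 → V
  i=30: T-N =  6 → G
  i=31: L-K =  1 → B
  i=32: R-G = 11 → L
  i=33: D-J = 20 → U
  i=34: H-Q = 17 → R
  i=35: N-Z = 14 → O
  i=36: A-Y =  2 → C
  shifts repeat with period 8: LUROCVGB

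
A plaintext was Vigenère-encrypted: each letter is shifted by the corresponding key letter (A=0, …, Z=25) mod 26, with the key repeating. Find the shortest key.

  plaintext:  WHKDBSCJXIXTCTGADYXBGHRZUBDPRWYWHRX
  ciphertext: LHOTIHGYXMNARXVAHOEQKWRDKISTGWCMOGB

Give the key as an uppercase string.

  i= 0: L-W = 15 → P
  i= 1: H-H =  0 → A
  i= 2: O-K =  4 → E
  i= 3: T-D = 16 → Q
  i= 4: I-B =  7 → H
  i= 5: H-S = 15 → P
  i= 6: G-C =  4 → E
  i= 7: Y-J = 15 → P
  i= 8: X-X =  0 → A
  i= 9: M-I =  4 → E
  i=10: N-X = 16 → Q
  i=11: A-T =  7 → H
  i=12: R-C = 15 → P
  i=13: X-T =  4 → E
  i=14: V-G = 15 → P
  i=15: A-A =  0 → A
  i=16: H-D =  4 → E
  i=17: O-Y = 16 → Q
  i=18: E-X =  7 → H
  i=19: Q-B = 15 → P
  i=20: K-G =  4 → E
  i=21: W-H = 15 → P
  i=22: R-R =  0 → A
  i=23: D-Z =  4 → E
  i=24: K-U = 16 → Q
  i=25: I-B =  7 → H
  i=26: S-D = 15 → P
  i=27: T-P =  4 → E
  i=28: G-R = 15 → P
  i=29: W-W =  0 → A
  i=30: C-Y =  4 → E
  i=31: M-W = 16 → Q
  i=32: O-H =  7 → H
  i=33: G-R = 15 → P
  i=34: B-X =  4 → E
  shifts repeat with period 7: PAEQHPE

PAEQHPE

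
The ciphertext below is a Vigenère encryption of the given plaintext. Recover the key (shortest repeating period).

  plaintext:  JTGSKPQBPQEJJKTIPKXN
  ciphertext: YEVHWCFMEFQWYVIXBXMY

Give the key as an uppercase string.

PLPPMN

  i= 0: Y-J = 15 → P
  i= 1: E-T = 11 → L
  i= 2: V-G = 15 → P
  i= 3: H-S = 15 → P
  i= 4: W-K = 12 → M
  i= 5: C-P = 13 → N
  i= 6: F-Q = 15 → P
  i= 7: M-B = 11 → L
  i= 8: E-P = 15 → P
  i= 9: F-Q = 15 → P
  i=10: Q-E = 12 → M
  i=11: W-J = 13 → N
  i=12: Y-J = 15 → P
  i=13: V-K = 11 → L
  i=14: I-T = 15 → P
  i=15: X-I = 15 → P
  i=16: B-P = 12 → M
  i=17: X-K = 13 → N
  i=18: M-X = 15 → P
  i=19: Y-N = 11 → L
  shifts repeat with period 6: PLPPMN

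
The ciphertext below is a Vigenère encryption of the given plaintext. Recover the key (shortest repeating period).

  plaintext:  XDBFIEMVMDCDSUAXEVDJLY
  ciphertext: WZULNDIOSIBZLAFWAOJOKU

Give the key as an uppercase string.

ZWTGF

  i= 0: W-X = 25 → Z
  i= 1: Z-D = 22 → W
  i= 2: U-B = 19 → T
  i= 3: L-F =  6 → G
  i= 4: N-I =  5 → F
  i= 5: D-E = 25 → Z
  i= 6: I-M = 22 → W
  i= 7: O-V = 19 → T
  i= 8: S-M =  6 → G
  i= 9: I-D =  5 → F
  i=10: B-C = 25 → Z
  i=11: Z-D = 22 → W
  i=12: L-S = 19 → T
  i=13: A-U =  6 → G
  i=14: F-A =  5 → F
  i=15: W-X = 25 → Z
  i=16: A-E = 22 → W
  i=17: O-V = 19 → T
  i=18: J-D =  6 → G
  i=19: O-J =  5 → F
  i=20: K-L = 25 → Z
  i=21: U-Y = 22 → W
  shifts repeat with period 5: ZWTGF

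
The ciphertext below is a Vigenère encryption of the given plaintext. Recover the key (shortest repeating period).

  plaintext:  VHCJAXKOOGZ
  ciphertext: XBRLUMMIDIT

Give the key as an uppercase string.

  i= 0: X-V =  2 → C
  i= 1: B-H = 20 → U
  i= 2: R-C = 15 → P
  i= 3: L-J =  2 → C
  i= 4: U-A = 20 → U
  i= 5: M-X = 15 → P
  i= 6: M-K =  2 → C
  i= 7: I-O = 20 → U
  i= 8: D-O = 15 → P
  i= 9: I-G =  2 → C
  i=10: T-Z = 20 → U
  shifts repeat with period 3: CUP

CUP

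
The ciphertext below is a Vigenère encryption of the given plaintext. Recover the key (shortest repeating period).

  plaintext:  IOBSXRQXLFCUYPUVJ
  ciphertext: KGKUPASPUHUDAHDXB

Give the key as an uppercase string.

CSJ

  i= 0: K-I =  2 → C
  i= 1: G-O = 18 → S
  i= 2: K-B =  9 → J
  i= 3: U-S =  2 → C
  i= 4: P-X = 18 → S
  i= 5: A-R =  9 → J
  i= 6: S-Q =  2 → C
  i= 7: P-X = 18 → S
  i= 8: U-L =  9 → J
  i= 9: H-F =  2 → C
  i=10: U-C = 18 → S
  i=11: D-U =  9 → J
  i=12: A-Y =  2 → C
  i=13: H-P = 18 → S
  i=14: D-U =  9 → J
  i=15: X-V =  2 → C
  i=16: B-J = 18 → S
  shifts repeat with period 3: CSJ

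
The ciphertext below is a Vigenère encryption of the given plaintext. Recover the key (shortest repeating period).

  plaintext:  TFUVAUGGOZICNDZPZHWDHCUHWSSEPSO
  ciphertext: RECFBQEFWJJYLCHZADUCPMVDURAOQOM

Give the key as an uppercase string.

  i= 0: R-T = 24 → Y
  i= 1: E-F = 25 → Z
  i= 2: C-U =  8 → I
  i= 3: F-V = 10 → K
  i= 4: B-A =  1 → B
  i= 5: Q-U = 22 → W
  i= 6: E-G = 24 → Y
  i= 7: F-G = 25 → Z
  i= 8: W-O =  8 → I
  i= 9: J-Z = 10 → K
  i=10: J-I =  1 → B
  i=11: Y-C = 22 → W
  i=12: L-N = 24 → Y
  i=13: C-D = 25 → Z
  i=14: H-Z =  8 → I
  i=15: Z-P = 10 → K
  i=16: A-Z =  1 → B
  i=17: D-H = 22 → W
  i=18: U-W = 24 → Y
  i=19: C-D = 25 → Z
  i=20: P-H =  8 → I
  i=21: M-C = 10 → K
  i=22: V-U =  1 → B
  i=23: D-H = 22 → W
  i=24: U-W = 24 → Y
  i=25: R-S = 25 → Z
  i=26: A-S =  8 → I
  i=27: O-E = 10 → K
  i=28: Q-P =  1 → B
  i=29: O-S = 22 → W
  i=30: M-O = 24 → Y
  shifts repeat with period 6: YZIKBW

YZIKBW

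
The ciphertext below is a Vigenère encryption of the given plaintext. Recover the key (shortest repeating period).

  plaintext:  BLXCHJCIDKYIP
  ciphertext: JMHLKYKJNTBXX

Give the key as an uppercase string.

IBKJDP

  i= 0: J-B =  8 → I
  i= 1: M-L =  1 → B
  i= 2: H-X = 10 → K
  i= 3: L-C =  9 → J
  i= 4: K-H =  3 → D
  i= 5: Y-J = 15 → P
  i= 6: K-C =  8 → I
  i= 7: J-I =  1 → B
  i= 8: N-D = 10 → K
  i= 9: T-K =  9 → J
  i=10: B-Y =  3 → D
  i=11: X-I = 15 → P
  i=12: X-P =  8 → I
  shifts repeat with period 6: IBKJDP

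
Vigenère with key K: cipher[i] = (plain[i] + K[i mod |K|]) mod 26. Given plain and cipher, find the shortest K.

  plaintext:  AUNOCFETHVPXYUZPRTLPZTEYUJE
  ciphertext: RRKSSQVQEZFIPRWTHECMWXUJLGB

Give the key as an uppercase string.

RXXEQL

  i= 0: R-A = 17 → R
  i= 1: R-U = 23 → X
  i= 2: K-N = 23 → X
  i= 3: S-O =  4 → E
  i= 4: S-C = 16 → Q
  i= 5: Q-F = 11 → L
  i= 6: V-E = 17 → R
  i= 7: Q-T = 23 → X
  i= 8: E-H = 23 → X
  i= 9: Z-V =  4 → E
  i=10: F-P = 16 → Q
  i=11: I-X = 11 → L
  i=12: P-Y = 17 → R
  i=13: R-U = 23 → X
  i=14: W-Z = 23 → X
  i=15: T-P =  4 → E
  i=16: H-R = 16 → Q
  i=17: E-T = 11 → L
  i=18: C-L = 17 → R
  i=19: M-P = 23 → X
  i=20: W-Z = 23 → X
  i=21: X-T =  4 → E
  i=22: U-E = 16 → Q
  i=23: J-Y = 11 → L
  i=24: L-U = 17 → R
  i=25: G-J = 23 → X
  i=26: B-E = 23 → X
  shifts repeat with period 6: RXXEQL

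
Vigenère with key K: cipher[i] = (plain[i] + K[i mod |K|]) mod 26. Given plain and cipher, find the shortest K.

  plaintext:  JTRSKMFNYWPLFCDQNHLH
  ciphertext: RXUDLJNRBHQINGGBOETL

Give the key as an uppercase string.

  i= 0: R-J =  8 → I
  i= 1: X-T =  4 → E
  i= 2: U-R =  3 → D
  i= 3: D-S = 11 → L
  i= 4: L-K =  1 → B
  i= 5: J-M = 23 → X
  i= 6: N-F =  8 → I
  i= 7: R-N =  4 → E
  i= 8: B-Y =  3 → D
  i= 9: H-W = 11 → L
  i=10: Q-P =  1 → B
  i=11: I-L = 23 → X
  i=12: N-F =  8 → I
  i=13: G-C =  4 → E
  i=14: G-D =  3 → D
  i=15: B-Q = 11 → L
  i=16: O-N =  1 → B
  i=17: E-H = 23 → X
  i=18: T-L =  8 → I
  i=19: L-H =  4 → E
  shifts repeat with period 6: IEDLBX

IEDLBX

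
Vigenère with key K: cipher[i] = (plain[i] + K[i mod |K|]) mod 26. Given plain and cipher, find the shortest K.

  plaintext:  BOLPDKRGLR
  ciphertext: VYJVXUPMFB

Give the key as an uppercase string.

  i= 0: V-B = 20 → U
  i= 1: Y-O = 10 → K
  i= 2: J-L = 24 → Y
  i= 3: V-P =  6 → G
  i= 4: X-D = 20 → U
  i= 5: U-K = 10 → K
  i= 6: P-R = 24 → Y
  i= 7: M-G =  6 → G
  i= 8: F-L = 20 → U
  i= 9: B-R = 10 → K
  shifts repeat with period 4: UKYG

UKYG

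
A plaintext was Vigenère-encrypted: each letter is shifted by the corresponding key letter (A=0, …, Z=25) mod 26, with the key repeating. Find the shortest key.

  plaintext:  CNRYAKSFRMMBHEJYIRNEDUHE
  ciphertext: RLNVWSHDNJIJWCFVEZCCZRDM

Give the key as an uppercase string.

  i= 0: R-C = 15 → P
  i= 1: L-N = 24 → Y
  i= 2: N-R = 22 → W
  i= 3: V-Y = 23 → X
  i= 4: W-A = 22 → W
  i= 5: S-K =  8 → I
  i= 6: H-S = 15 → P
  i= 7: D-F = 24 → Y
  i= 8: N-R = 22 → W
  i= 9: J-M = 23 → X
  i=10: I-M = 22 → W
  i=11: J-B =  8 → I
  i=12: W-H = 15 → P
  i=13: C-E = 24 → Y
  i=14: F-J = 22 → W
  i=15: V-Y = 23 → X
  i=16: E-I = 22 → W
  i=17: Z-R =  8 → I
  i=18: C-N = 15 → P
  i=19: C-E = 24 → Y
  i=20: Z-D = 22 → W
  i=21: R-U = 23 → X
  i=22: D-H = 22 → W
  i=23: M-E =  8 → I
  shifts repeat with period 6: PYWXWI

PYWXWI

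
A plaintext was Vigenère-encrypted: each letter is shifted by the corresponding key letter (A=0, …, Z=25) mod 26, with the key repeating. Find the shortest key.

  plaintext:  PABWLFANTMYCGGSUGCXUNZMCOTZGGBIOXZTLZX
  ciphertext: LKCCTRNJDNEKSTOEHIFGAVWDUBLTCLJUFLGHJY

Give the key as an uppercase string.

WKBGIMN

  i= 0: L-P = 22 → W
  i= 1: K-A = 10 → K
  i= 2: C-B =  1 → B
  i= 3: C-W =  6 → G
  i= 4: T-L =  8 → I
  i= 5: R-F = 12 → M
  i= 6: N-A = 13 → N
  i= 7: J-N = 22 → W
  i= 8: D-T = 10 → K
  i= 9: N-M =  1 → B
  i=10: E-Y =  6 → G
  i=11: K-C =  8 → I
  i=12: S-G = 12 → M
  i=13: T-G = 13 → N
  i=14: O-S = 22 → W
  i=15: E-U = 10 → K
  i=16: H-G =  1 → B
  i=17: I-C =  6 → G
  i=18: F-X =  8 → I
  i=19: G-U = 12 → M
  i=20: A-N = 13 → N
  i=21: V-Z = 22 → W
  i=22: W-M = 10 → K
  i=23: D-C =  1 → B
  i=24: U-O =  6 → G
  i=25: B-T =  8 → I
  i=26: L-Z = 12 → M
  i=27: T-G = 13 → N
  i=28: C-G = 22 → W
  i=29: L-B = 10 → K
  i=30: J-I =  1 → B
  i=31: U-O =  6 → G
  i=32: F-X =  8 → I
  i=33: L-Z = 12 → M
  i=34: G-T = 13 → N
  i=35: H-L = 22 → W
  i=36: J-Z = 10 → K
  i=37: Y-X =  1 → B
  shifts repeat with period 7: WKBGIMN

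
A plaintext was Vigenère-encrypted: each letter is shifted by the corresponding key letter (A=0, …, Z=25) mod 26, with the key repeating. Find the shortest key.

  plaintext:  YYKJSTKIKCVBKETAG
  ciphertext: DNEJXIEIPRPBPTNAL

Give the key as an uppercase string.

FPUA

  i= 0: D-Y =  5 → F
  i= 1: N-Y = 15 → P
  i= 2: E-K = 20 → U
  i= 3: J-J =  0 → A
  i= 4: X-S =  5 → F
  i= 5: I-T = 15 → P
  i= 6: E-K = 20 → U
  i= 7: I-I =  0 → A
  i= 8: P-K =  5 → F
  i= 9: R-C = 15 → P
  i=10: P-V = 20 → U
  i=11: B-B =  0 → A
  i=12: P-K =  5 → F
  i=13: T-E = 15 → P
  i=14: N-T = 20 → U
  i=15: A-A =  0 → A
  i=16: L-G =  5 → F
  shifts repeat with period 4: FPUA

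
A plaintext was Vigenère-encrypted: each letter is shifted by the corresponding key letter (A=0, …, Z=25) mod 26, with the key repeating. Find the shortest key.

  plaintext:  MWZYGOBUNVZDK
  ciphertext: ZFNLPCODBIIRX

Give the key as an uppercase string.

  i= 0: Z-M = 13 → N
  i= 1: F-W =  9 → J
  i= 2: N-Z = 14 → O
  i= 3: L-Y = 13 → N
  i= 4: P-G =  9 → J
  i= 5: C-O = 14 → O
  i= 6: O-B = 13 → N
  i= 7: D-U =  9 → J
  i= 8: B-N = 14 → O
  i= 9: I-V = 13 → N
  i=10: I-Z =  9 → J
  i=11: R-D = 14 → O
  i=12: X-K = 13 → N
  shifts repeat with period 3: NJO

NJO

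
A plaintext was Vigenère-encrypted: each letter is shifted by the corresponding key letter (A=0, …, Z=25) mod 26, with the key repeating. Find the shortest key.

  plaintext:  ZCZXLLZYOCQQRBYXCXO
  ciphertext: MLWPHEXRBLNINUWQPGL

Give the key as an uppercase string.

  i= 0: M-Z = 13 → N
  i= 1: L-C =  9 → J
  i= 2: W-Z = 23 → X
  i= 3: P-X = 18 → S
  i= 4: H-L = 22 → W
  i= 5: E-L = 19 → T
  i= 6: X-Z = 24 → Y
  i= 7: R-Y = 19 → T
  i= 8: B-O = 13 → N
  i= 9: L-C =  9 → J
  i=10: N-Q = 23 → X
  i=11: I-Q = 18 → S
  i=12: N-R = 22 → W
  i=13: U-B = 19 → T
  i=14: W-Y = 24 → Y
  i=15: Q-X = 19 → T
  i=16: P-C = 13 → N
  i=17: G-X =  9 → J
  i=18: L-O = 23 → X
  shifts repeat with period 8: NJXSWTYT

NJXSWTYT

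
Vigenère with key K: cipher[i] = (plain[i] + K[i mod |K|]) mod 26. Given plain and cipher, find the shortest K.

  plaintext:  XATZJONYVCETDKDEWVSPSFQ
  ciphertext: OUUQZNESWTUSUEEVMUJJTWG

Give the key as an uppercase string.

RUBRQZ

  i= 0: O-X = 17 → R
  i= 1: U-A = 20 → U
  i= 2: U-T =  1 → B
  i= 3: Q-Z = 17 → R
  i= 4: Z-J = 16 → Q
  i= 5: N-O = 25 → Z
  i= 6: E-N = 17 → R
  i= 7: S-Y = 20 → U
  i= 8: W-V =  1 → B
  i= 9: T-C = 17 → R
  i=10: U-E = 16 → Q
  i=11: S-T = 25 → Z
  i=12: U-D = 17 → R
  i=13: E-K = 20 → U
  i=14: E-D =  1 → B
  i=15: V-E = 17 → R
  i=16: M-W = 16 → Q
  i=17: U-V = 25 → Z
  i=18: J-S = 17 → R
  i=19: J-P = 20 → U
  i=20: T-S =  1 → B
  i=21: W-F = 17 → R
  i=22: G-Q = 16 → Q
  shifts repeat with period 6: RUBRQZ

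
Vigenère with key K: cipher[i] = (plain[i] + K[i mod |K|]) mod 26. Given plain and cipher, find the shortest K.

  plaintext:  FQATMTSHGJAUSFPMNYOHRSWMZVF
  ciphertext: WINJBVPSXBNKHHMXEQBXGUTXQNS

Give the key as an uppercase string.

  i= 0: W-F = 17 → R
  i= 1: I-Q = 18 → S
  i= 2: N-A = 13 → N
  i= 3: J-T = 16 → Q
  i= 4: B-M = 15 → P
  i= 5: V-T =  2 → C
  i= 6: P-S = 23 → X
  i= 7: S-H = 11 → L
  i= 8: X-G = 17 → R
  i= 9: B-J = 18 → S
  i=10: N-A = 13 → N
  i=11: K-U = 16 → Q
  i=12: H-S = 15 → P
  i=13: H-F =  2 → C
  i=14: M-P = 23 → X
  i=15: X-M = 11 → L
  i=16: E-N = 17 → R
  i=17: Q-Y = 18 → S
  i=18: B-O = 13 → N
  i=19: X-H = 16 → Q
  i=20: G-R = 15 → P
  i=21: U-S =  2 → C
  i=22: T-W = 23 → X
  i=23: X-M = 11 → L
  i=24: Q-Z = 17 → R
  i=25: N-V = 18 → S
  i=26: S-F = 13 → N
  shifts repeat with period 8: RSNQPCXL

RSNQPCXL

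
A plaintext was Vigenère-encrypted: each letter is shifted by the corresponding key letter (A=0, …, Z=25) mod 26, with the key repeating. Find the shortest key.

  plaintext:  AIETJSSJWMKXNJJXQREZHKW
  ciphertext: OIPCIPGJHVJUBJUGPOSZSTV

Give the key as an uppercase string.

OALJZX

  i= 0: O-A = 14 → O
  i= 1: I-I =  0 → A
  i= 2: P-E = 11 → L
  i= 3: C-T =  9 → J
  i= 4: I-J = 25 → Z
  i= 5: P-S = 23 → X
  i= 6: G-S = 14 → O
  i= 7: J-J =  0 → A
  i= 8: H-W = 11 → L
  i= 9: V-M =  9 → J
  i=10: J-K = 25 → Z
  i=11: U-X = 23 → X
  i=12: B-N = 14 → O
  i=13: J-J =  0 → A
  i=14: U-J = 11 → L
  i=15: G-X =  9 → J
  i=16: P-Q = 25 → Z
  i=17: O-R = 23 → X
  i=18: S-E = 14 → O
  i=19: Z-Z =  0 → A
  i=20: S-H = 11 → L
  i=21: T-K =  9 → J
  i=22: V-W = 25 → Z
  shifts repeat with period 6: OALJZX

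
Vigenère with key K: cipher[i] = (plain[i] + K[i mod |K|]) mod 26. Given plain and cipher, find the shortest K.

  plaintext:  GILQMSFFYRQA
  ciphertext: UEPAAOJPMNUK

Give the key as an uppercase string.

  i= 0: U-G = 14 → O
  i= 1: E-I = 22 → W
  i= 2: P-L =  4 → E
  i= 3: A-Q = 10 → K
  i= 4: A-M = 14 → O
  i= 5: O-S = 22 → W
  i= 6: J-F =  4 → E
  i= 7: P-F = 10 → K
  i= 8: M-Y = 14 → O
  i= 9: N-R = 22 → W
  i=10: U-Q =  4 → E
  i=11: K-A = 10 → K
  shifts repeat with period 4: OWEK

OWEK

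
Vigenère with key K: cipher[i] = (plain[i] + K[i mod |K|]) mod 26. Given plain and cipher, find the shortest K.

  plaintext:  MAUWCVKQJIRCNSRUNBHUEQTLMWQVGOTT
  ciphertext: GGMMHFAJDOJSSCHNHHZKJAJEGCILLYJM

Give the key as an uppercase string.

  i= 0: G-M = 20 → U
  i= 1: G-A =  6 → G
  i= 2: M-U = 18 → S
  i= 3: M-W = 16 → Q
  i= 4: H-C =  5 → F
  i= 5: F-V = 10 → K
  i= 6: A-K = 16 → Q
  i= 7: J-Q = 19 → T
  i= 8: D-J = 20 → U
  i= 9: O-I =  6 → G
  i=10: J-R = 18 → S
  i=11: S-C = 16 → Q
  i=12: S-N =  5 → F
  i=13: C-S = 10 → K
  i=14: H-R = 16 → Q
  i=15: N-U = 19 → T
  i=16: H-N = 20 → U
  i=17: H-B =  6 → G
  i=18: Z-H = 18 → S
  i=19: K-U = 16 → Q
  i=20: J-E =  5 → F
  i=21: A-Q = 10 → K
  i=22: J-T = 16 → Q
  i=23: E-L = 19 → T
  i=24: G-M = 20 → U
  i=25: C-W =  6 → G
  i=26: I-Q = 18 → S
  i=27: L-V = 16 → Q
  i=28: L-G =  5 → F
  i=29: Y-O = 10 → K
  i=30: J-T = 16 → Q
  i=31: M-T = 19 → T
  shifts repeat with period 8: UGSQFKQT

UGSQFKQT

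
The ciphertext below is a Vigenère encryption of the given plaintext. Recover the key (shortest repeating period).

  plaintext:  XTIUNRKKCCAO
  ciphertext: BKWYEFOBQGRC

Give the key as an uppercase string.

  i= 0: B-X =  4 → E
  i= 1: K-T = 17 → R
  i= 2: W-I = 14 → O
  i= 3: Y-U =  4 → E
  i= 4: E-N = 17 → R
  i= 5: F-R = 14 → O
  i= 6: O-K =  4 → E
  i= 7: B-K = 17 → R
  i= 8: Q-C = 14 → O
  i= 9: G-C =  4 → E
  i=10: R-A = 17 → R
  i=11: C-O = 14 → O
  shifts repeat with period 3: ERO

ERO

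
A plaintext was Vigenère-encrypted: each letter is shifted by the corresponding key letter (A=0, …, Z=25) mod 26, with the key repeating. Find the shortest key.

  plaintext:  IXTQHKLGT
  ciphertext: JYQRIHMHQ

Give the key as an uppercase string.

BBX

  i= 0: J-I =  1 → B
  i= 1: Y-X =  1 → B
  i= 2: Q-T = 23 → X
  i= 3: R-Q =  1 → B
  i= 4: I-H =  1 → B
  i= 5: H-K = 23 → X
  i= 6: M-L =  1 → B
  i= 7: H-G =  1 → B
  i= 8: Q-T = 23 → X
  shifts repeat with period 3: BBX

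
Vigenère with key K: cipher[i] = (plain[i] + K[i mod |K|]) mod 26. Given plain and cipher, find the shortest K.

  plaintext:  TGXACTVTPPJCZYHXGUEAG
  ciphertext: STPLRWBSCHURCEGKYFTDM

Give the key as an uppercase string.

  i= 0: S-T = 25 → Z
  i= 1: T-G = 13 → N
  i= 2: P-X = 18 → S
  i= 3: L-A = 11 → L
  i= 4: R-C = 15 → P
  i= 5: W-T =  3 → D
  i= 6: B-V =  6 → G
  i= 7: S-T = 25 → Z
  i= 8: C-P = 13 → N
  i= 9: H-P = 18 → S
  i=10: U-J = 11 → L
  i=11: R-C = 15 → P
  i=12: C-Z =  3 → D
  i=13: E-Y =  6 → G
  i=14: G-H = 25 → Z
  i=15: K-X = 13 → N
  i=16: Y-G = 18 → S
  i=17: F-U = 11 → L
  i=18: T-E = 15 → P
  i=19: D-A =  3 → D
  i=20: M-G =  6 → G
  shifts repeat with period 7: ZNSLPDG

ZNSLPDG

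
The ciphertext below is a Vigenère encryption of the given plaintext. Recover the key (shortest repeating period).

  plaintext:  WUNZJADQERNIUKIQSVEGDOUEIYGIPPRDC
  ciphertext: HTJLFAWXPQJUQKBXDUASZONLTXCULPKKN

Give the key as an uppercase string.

LZWMWATH

  i= 0: H-W = 11 → L
  i= 1: T-U = 25 → Z
  i= 2: J-N = 22 → W
  i= 3: L-Z = 12 → M
  i= 4: F-J = 22 → W
  i= 5: A-A =  0 → A
  i= 6: W-D = 19 → T
  i= 7: X-Q =  7 → H
  i= 8: P-E = 11 → L
  i= 9: Q-R = 25 → Z
  i=10: J-N = 22 → W
  i=11: U-I = 12 → M
  i=12: Q-U = 22 → W
  i=13: K-K =  0 → A
  i=14: B-I = 19 → T
  i=15: X-Q =  7 → H
  i=16: D-S = 11 → L
  i=17: U-V = 25 → Z
  i=18: A-E = 22 → W
  i=19: S-G = 12 → M
  i=20: Z-D = 22 → W
  i=21: O-O =  0 → A
  i=22: N-U = 19 → T
  i=23: L-E =  7 → H
  i=24: T-I = 11 → L
  i=25: X-Y = 25 → Z
  i=26: C-G = 22 → W
  i=27: U-I = 12 → M
  i=28: L-P = 22 → W
  i=29: P-P =  0 → A
  i=30: K-R = 19 → T
  i=31: K-D =  7 → H
  i=32: N-C = 11 → L
  shifts repeat with period 8: LZWMWATH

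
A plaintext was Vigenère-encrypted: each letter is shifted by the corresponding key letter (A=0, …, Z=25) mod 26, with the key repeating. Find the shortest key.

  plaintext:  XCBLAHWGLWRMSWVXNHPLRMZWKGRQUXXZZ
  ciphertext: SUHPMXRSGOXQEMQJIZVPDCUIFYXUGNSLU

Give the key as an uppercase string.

VSGEMQVM

  i= 0: S-X = 21 → V
  i= 1: U-C = 18 → S
  i= 2: H-B =  6 → G
  i= 3: P-L =  4 → E
  i= 4: M-A = 12 → M
  i= 5: X-H = 16 → Q
  i= 6: R-W = 21 → V
  i= 7: S-G = 12 → M
  i= 8: G-L = 21 → V
  i= 9: O-W = 18 → S
  i=10: X-R =  6 → G
  i=11: Q-M =  4 → E
  i=12: E-S = 12 → M
  i=13: M-W = 16 → Q
  i=14: Q-V = 21 → V
  i=15: J-X = 12 → M
  i=16: I-N = 21 → V
  i=17: Z-H = 18 → S
  i=18: V-P =  6 → G
  i=19: P-L =  4 → E
  i=20: D-R = 12 → M
  i=21: C-M = 16 → Q
  i=22: U-Z = 21 → V
  i=23: I-W = 12 → M
  i=24: F-K = 21 → V
  i=25: Y-G = 18 → S
  i=26: X-R =  6 → G
  i=27: U-Q =  4 → E
  i=28: G-U = 12 → M
  i=29: N-X = 16 → Q
  i=30: S-X = 21 → V
  i=31: L-Z = 12 → M
  i=32: U-Z = 21 → V
  shifts repeat with period 8: VSGEMQVM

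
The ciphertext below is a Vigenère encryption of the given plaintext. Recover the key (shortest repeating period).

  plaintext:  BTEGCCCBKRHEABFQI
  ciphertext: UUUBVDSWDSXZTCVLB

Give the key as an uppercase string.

TBQV

  i= 0: U-B = 19 → T
  i= 1: U-T =  1 → B
  i= 2: U-E = 16 → Q
  i= 3: B-G = 21 → V
  i= 4: V-C = 19 → T
  i= 5: D-C =  1 → B
  i= 6: S-C = 16 → Q
  i= 7: W-B = 21 → V
  i= 8: D-K = 19 → T
  i= 9: S-R =  1 → B
  i=10: X-H = 16 → Q
  i=11: Z-E = 21 → V
  i=12: T-A = 19 → T
  i=13: C-B =  1 → B
  i=14: V-F = 16 → Q
  i=15: L-Q = 21 → V
  i=16: B-I = 19 → T
  shifts repeat with period 4: TBQV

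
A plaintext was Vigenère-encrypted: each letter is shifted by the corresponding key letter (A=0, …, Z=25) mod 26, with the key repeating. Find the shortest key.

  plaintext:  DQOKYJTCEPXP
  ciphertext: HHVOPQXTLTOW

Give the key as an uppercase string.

  i= 0: H-D =  4 → E
  i= 1: H-Q = 17 → R
  i= 2: V-O =  7 → H
  i= 3: O-K =  4 → E
  i= 4: P-Y = 17 → R
  i= 5: Q-J =  7 → H
  i= 6: X-T =  4 → E
  i= 7: T-C = 17 → R
  i= 8: L-E =  7 → H
  i= 9: T-P =  4 → E
  i=10: O-X = 17 → R
  i=11: W-P =  7 → H
  shifts repeat with period 3: ERH

ERH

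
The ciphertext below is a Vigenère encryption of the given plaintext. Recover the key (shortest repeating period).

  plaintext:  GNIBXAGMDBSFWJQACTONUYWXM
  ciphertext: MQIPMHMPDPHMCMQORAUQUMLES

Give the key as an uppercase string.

  i= 0: M-G =  6 → G
  i= 1: Q-N =  3 → D
  i= 2: I-I =  0 → A
  i= 3: P-B = 14 → O
  i= 4: M-X = 15 → P
  i= 5: H-A =  7 → H
  i= 6: M-G =  6 → G
  i= 7: P-M =  3 → D
  i= 8: D-D =  0 → A
  i= 9: P-B = 14 → O
  i=10: H-S = 15 → P
  i=11: M-F =  7 → H
  i=12: C-W =  6 → G
  i=13: M-J =  3 → D
  i=14: Q-Q =  0 → A
  i=15: O-A = 14 → O
  i=16: R-C = 15 → P
  i=17: A-T =  7 → H
  i=18: U-O =  6 → G
  i=19: Q-N =  3 → D
  i=20: U-U =  0 → A
  i=21: M-Y = 14 → O
  i=22: L-W = 15 → P
  i=23: E-X =  7 → H
  i=24: S-M =  6 → G
  shifts repeat with period 6: GDAOPH

GDAOPH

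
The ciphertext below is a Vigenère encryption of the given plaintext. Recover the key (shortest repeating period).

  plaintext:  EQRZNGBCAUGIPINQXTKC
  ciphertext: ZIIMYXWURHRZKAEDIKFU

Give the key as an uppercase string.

VSRNLR

  i= 0: Z-E = 21 → V
  i= 1: I-Q = 18 → S
  i= 2: I-R = 17 → R
  i= 3: M-Z = 13 → N
  i= 4: Y-N = 11 → L
  i= 5: X-G = 17 → R
  i= 6: W-B = 21 → V
  i= 7: U-C = 18 → S
  i= 8: R-A = 17 → R
  i= 9: H-U = 13 → N
  i=10: R-G = 11 → L
  i=11: Z-I = 17 → R
  i=12: K-P = 21 → V
  i=13: A-I = 18 → S
  i=14: E-N = 17 → R
  i=15: D-Q = 13 → N
  i=16: I-X = 11 → L
  i=17: K-T = 17 → R
  i=18: F-K = 21 → V
  i=19: U-C = 18 → S
  shifts repeat with period 6: VSRNLR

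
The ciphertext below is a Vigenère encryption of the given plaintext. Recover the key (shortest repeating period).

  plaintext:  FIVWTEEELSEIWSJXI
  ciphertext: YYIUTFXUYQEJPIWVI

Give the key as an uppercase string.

  i= 0: Y-F = 19 → T
  i= 1: Y-I = 16 → Q
  i= 2: I-V = 13 → N
  i= 3: U-W = 24 → Y
  i= 4: T-T =  0 → A
  i= 5: F-E =  1 → B
  i= 6: X-E = 19 → T
  i= 7: U-E = 16 → Q
  i= 8: Y-L = 13 → N
  i= 9: Q-S = 24 → Y
  i=10: E-E =  0 → A
  i=11: J-I =  1 → B
  i=12: P-W = 19 → T
  i=13: I-S = 16 → Q
  i=14: W-J = 13 → N
  i=15: V-X = 24 → Y
  i=16: I-I =  0 → A
  shifts repeat with period 6: TQNYAB

TQNYAB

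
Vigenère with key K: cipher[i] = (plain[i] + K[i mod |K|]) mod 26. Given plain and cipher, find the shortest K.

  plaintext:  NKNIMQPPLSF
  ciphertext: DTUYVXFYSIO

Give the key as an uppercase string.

  i= 0: D-N = 16 → Q
  i= 1: T-K =  9 → J
  i= 2: U-N =  7 → H
  i= 3: Y-I = 16 → Q
  i= 4: V-M =  9 → J
  i= 5: X-Q =  7 → H
  i= 6: F-P = 16 → Q
  i= 7: Y-P =  9 → J
  i= 8: S-L =  7 → H
  i= 9: I-S = 16 → Q
  i=10: O-F =  9 → J
  shifts repeat with period 3: QJH

QJH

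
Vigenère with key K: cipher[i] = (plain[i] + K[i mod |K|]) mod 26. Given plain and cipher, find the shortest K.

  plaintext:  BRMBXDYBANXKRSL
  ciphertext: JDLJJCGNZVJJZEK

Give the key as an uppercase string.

  i= 0: J-B =  8 → I
  i= 1: D-R = 12 → M
  i= 2: L-M = 25 → Z
  i= 3: J-B =  8 → I
  i= 4: J-X = 12 → M
  i= 5: C-D = 25 → Z
  i= 6: G-Y =  8 → I
  i= 7: N-B = 12 → M
  i= 8: Z-A = 25 → Z
  i= 9: V-N =  8 → I
  i=10: J-X = 12 → M
  i=11: J-K = 25 → Z
  i=12: Z-R =  8 → I
  i=13: E-S = 12 → M
  i=14: K-L = 25 → Z
  shifts repeat with period 3: IMZ

IMZ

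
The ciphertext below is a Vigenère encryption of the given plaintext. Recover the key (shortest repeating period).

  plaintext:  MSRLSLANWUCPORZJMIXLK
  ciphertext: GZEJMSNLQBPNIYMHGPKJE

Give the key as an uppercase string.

  i= 0: G-M = 20 → U
  i= 1: Z-S =  7 → H
  i= 2: E-R = 13 → N
  i= 3: J-L = 24 → Y
  i= 4: M-S = 20 → U
  i= 5: S-L =  7 → H
  i= 6: N-A = 13 → N
  i= 7: L-N = 24 → Y
  i= 8: Q-W = 20 → U
  i= 9: B-U =  7 → H
  i=10: P-C = 13 → N
  i=11: N-P = 24 → Y
  i=12: I-O = 20 → U
  i=13: Y-R =  7 → H
  i=14: M-Z = 13 → N
  i=15: H-J = 24 → Y
  i=16: G-M = 20 → U
  i=17: P-I =  7 → H
  i=18: K-X = 13 → N
  i=19: J-L = 24 → Y
  i=20: E-K = 20 → U
  shifts repeat with period 4: UHNY

UHNY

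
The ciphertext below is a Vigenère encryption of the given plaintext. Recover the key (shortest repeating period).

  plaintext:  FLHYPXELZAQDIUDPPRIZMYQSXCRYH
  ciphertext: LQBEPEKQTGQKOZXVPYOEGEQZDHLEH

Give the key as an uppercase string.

  i= 0: L-F =  6 → G
  i= 1: Q-L =  5 → F
  i= 2: B-H = 20 → U
  i= 3: E-Y =  6 → G
  i= 4: P-P =  0 → A
  i= 5: E-X =  7 → H
  i= 6: K-E =  6 → G
  i= 7: Q-L =  5 → F
  i= 8: T-Z = 20 → U
  i= 9: G-A =  6 → G
  i=10: Q-Q =  0 → A
  i=11: K-D =  7 → H
  i=12: O-I =  6 → G
  i=13: Z-U =  5 → F
  i=14: X-D = 20 → U
  i=15: V-P =  6 → G
  i=16: P-P =  0 → A
  i=17: Y-R =  7 → H
  i=18: O-I =  6 → G
  i=19: E-Z =  5 → F
  i=20: G-M = 20 → U
  i=21: E-Y =  6 → G
  i=22: Q-Q =  0 → A
  i=23: Z-S =  7 → H
  i=24: D-X =  6 → G
  i=25: H-C =  5 → F
  i=26: L-R = 20 → U
  i=27: E-Y =  6 → G
  i=28: H-H =  0 → A
  shifts repeat with period 6: GFUGAH

GFUGAH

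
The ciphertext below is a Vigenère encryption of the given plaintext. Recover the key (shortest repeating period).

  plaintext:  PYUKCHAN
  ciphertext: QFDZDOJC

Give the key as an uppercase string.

BHJP

  i= 0: Q-P =  1 → B
  i= 1: F-Y =  7 → H
  i= 2: D-U =  9 → J
  i= 3: Z-K = 15 → P
  i= 4: D-C =  1 → B
  i= 5: O-H =  7 → H
  i= 6: J-A =  9 → J
  i= 7: C-N = 15 → P
  shifts repeat with period 4: BHJP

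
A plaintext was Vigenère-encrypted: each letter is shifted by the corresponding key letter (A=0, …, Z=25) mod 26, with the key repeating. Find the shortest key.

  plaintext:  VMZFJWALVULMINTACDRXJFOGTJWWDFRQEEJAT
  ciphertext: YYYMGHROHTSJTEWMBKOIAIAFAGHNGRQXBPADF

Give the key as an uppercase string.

  i= 0: Y-V =  3 → D
  i= 1: Y-M = 12 → M
  i= 2: Y-Z = 25 → Z
  i= 3: M-F =  7 → H
  i= 4: G-J = 23 → X
  i= 5: H-W = 11 → L
  i= 6: R-A = 17 → R
  i= 7: O-L =  3 → D
  i= 8: H-V = 12 → M
  i= 9: T-U = 25 → Z
  i=10: S-L =  7 → H
  i=11: J-M = 23 → X
  i=12: T-I = 11 → L
  i=13: E-N = 17 → R
  i=14: W-T =  3 → D
  i=15: M-A = 12 → M
  i=16: B-C = 25 → Z
  i=17: K-D =  7 → H
  i=18: O-R = 23 → X
  i=19: I-X = 11 → L
  i=20: A-J = 17 → R
  i=21: I-F =  3 → D
  i=22: A-O = 12 → M
  i=23: F-G = 25 → Z
  i=24: A-T =  7 → H
  i=25: G-J = 23 → X
  i=26: H-W = 11 → L
  i=27: N-W = 17 → R
  i=28: G-D =  3 → D
  i=29: R-F = 12 → M
  i=30: Q-R = 25 → Z
  i=31: X-Q =  7 → H
  i=32: B-E = 23 → X
  i=33: P-E = 11 → L
  i=34: A-J = 17 → R
  i=35: D-A =  3 → D
  i=36: F-T = 12 → M
  shifts repeat with period 7: DMZHXLR

DMZHXLR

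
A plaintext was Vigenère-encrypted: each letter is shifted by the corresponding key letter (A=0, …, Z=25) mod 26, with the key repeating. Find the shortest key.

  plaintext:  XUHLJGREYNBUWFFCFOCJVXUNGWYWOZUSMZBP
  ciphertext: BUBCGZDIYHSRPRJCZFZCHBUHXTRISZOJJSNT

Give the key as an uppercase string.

  i= 0: B-X =  4 → E
  i= 1: U-U =  0 → A
  i= 2: B-H = 20 → U
  i= 3: C-L = 17 → R
  i= 4: G-J = 23 → X
  i= 5: Z-G = 19 → T
  i= 6: D-R = 12 → M
  i= 7: I-E =  4 → E
  i= 8: Y-Y =  0 → A
  i= 9: H-N = 20 → U
  i=10: S-B = 17 → R
  i=11: R-U = 23 → X
  i=12: P-W = 19 → T
  i=13: R-F = 12 → M
  i=14: J-F =  4 → E
  i=15: C-C =  0 → A
  i=16: Z-F = 20 → U
  i=17: F-O = 17 → R
  i=18: Z-C = 23 → X
  i=19: C-J = 19 → T
  i=20: H-V = 12 → M
  i=21: B-X =  4 → E
  i=22: U-U =  0 → A
  i=23: H-N = 20 → U
  i=24: X-G = 17 → R
  i=25: T-W = 23 → X
  i=26: R-Y = 19 → T
  i=27: I-W = 12 → M
  i=28: S-O =  4 → E
  i=29: Z-Z =  0 → A
  i=30: O-U = 20 → U
  i=31: J-S = 17 → R
  i=32: J-M = 23 → X
  i=33: S-Z = 19 → T
  i=34: N-B = 12 → M
  i=35: T-P =  4 → E
  shifts repeat with period 7: EAURXTM

EAURXTM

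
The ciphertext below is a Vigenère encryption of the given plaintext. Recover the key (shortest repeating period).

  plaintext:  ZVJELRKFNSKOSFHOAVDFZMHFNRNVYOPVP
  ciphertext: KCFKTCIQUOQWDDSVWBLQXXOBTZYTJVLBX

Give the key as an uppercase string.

LHWGILY

  i= 0: K-Z = 11 → L
  i= 1: C-V =  7 → H
  i= 2: F-J = 22 → W
  i= 3: K-E =  6 → G
  i= 4: T-L =  8 → I
  i= 5: C-R = 11 → L
  i= 6: I-K = 24 → Y
  i= 7: Q-F = 11 → L
  i= 8: U-N =  7 → H
  i= 9: O-S = 22 → W
  i=10: Q-K =  6 → G
  i=11: W-O =  8 → I
  i=12: D-S = 11 → L
  i=13: D-F = 24 → Y
  i=14: S-H = 11 → L
  i=15: V-O =  7 → H
  i=16: W-A = 22 → W
  i=17: B-V =  6 → G
  i=18: L-D =  8 → I
  i=19: Q-F = 11 → L
  i=20: X-Z = 24 → Y
  i=21: X-M = 11 → L
  i=22: O-H =  7 → H
  i=23: B-F = 22 → W
  i=24: T-N =  6 → G
  i=25: Z-R =  8 → I
  i=26: Y-N = 11 → L
  i=27: T-V = 24 → Y
  i=28: J-Y = 11 → L
  i=29: V-O =  7 → H
  i=30: L-P = 22 → W
  i=31: B-V =  6 → G
  i=32: X-P =  8 → I
  shifts repeat with period 7: LHWGILY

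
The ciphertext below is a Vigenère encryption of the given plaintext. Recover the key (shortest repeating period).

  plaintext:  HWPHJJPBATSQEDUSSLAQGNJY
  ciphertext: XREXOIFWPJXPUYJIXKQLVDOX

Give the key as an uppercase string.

  i= 0: X-H = 16 → Q
  i= 1: R-W = 21 → V
  i= 2: E-P = 15 → P
  i= 3: X-H = 16 → Q
  i= 4: O-J =  5 → F
  i= 5: I-J = 25 → Z
  i= 6: F-P = 16 → Q
  i= 7: W-B = 21 → V
  i= 8: P-A = 15 → P
  i= 9: J-T = 16 → Q
  i=10: X-S =  5 → F
  i=11: P-Q = 25 → Z
  i=12: U-E = 16 → Q
  i=13: Y-D = 21 → V
  i=14: J-U = 15 → P
  i=15: I-S = 16 → Q
  i=16: X-S =  5 → F
  i=17: K-L = 25 → Z
  i=18: Q-A = 16 → Q
  i=19: L-Q = 21 → V
  i=20: V-G = 15 → P
  i=21: D-N = 16 → Q
  i=22: O-J =  5 → F
  i=23: X-Y = 25 → Z
  shifts repeat with period 6: QVPQFZ

QVPQFZ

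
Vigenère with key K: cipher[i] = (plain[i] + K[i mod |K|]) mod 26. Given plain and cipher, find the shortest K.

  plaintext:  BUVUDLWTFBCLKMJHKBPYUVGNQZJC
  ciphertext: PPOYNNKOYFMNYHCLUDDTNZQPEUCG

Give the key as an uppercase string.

  i= 0: P-B = 14 → O
  i= 1: P-U = 21 → V
  i= 2: O-V = 19 → T
  i= 3: Y-U =  4 → E
  i= 4: N-D = 10 → K
  i= 5: N-L =  2 → C
  i= 6: K-W = 14 → O
  i= 7: O-T = 21 → V
  i= 8: Y-F = 19 → T
  i= 9: F-B =  4 → E
  i=10: M-C = 10 → K
  i=11: N-L =  2 → C
  i=12: Y-K = 14 → O
  i=13: H-M = 21 → V
  i=14: C-J = 19 → T
  i=15: L-H =  4 → E
  i=16: U-K = 10 → K
  i=17: D-B =  2 → C
  i=18: D-P = 14 → O
  i=19: T-Y = 21 → V
  i=20: N-U = 19 → T
  i=21: Z-V =  4 → E
  i=22: Q-G = 10 → K
  i=23: P-N =  2 → C
  i=24: E-Q = 14 → O
  i=25: U-Z = 21 → V
  i=26: C-J = 19 → T
  i=27: G-C =  4 → E
  shifts repeat with period 6: OVTEKC

OVTEKC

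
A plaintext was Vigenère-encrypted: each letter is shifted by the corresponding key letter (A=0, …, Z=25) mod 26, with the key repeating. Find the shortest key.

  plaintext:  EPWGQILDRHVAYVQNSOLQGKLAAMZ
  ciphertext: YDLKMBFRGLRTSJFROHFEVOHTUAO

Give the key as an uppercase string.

  i= 0: Y-E = 20 → U
  i= 1: D-P = 14 → O
  i= 2: L-W = 15 → P
  i= 3: K-G =  4 → E
  i= 4: M-Q = 22 → W
  i= 5: B-I = 19 → T
  i= 6: F-L = 20 → U
  i= 7: R-D = 14 → O
  i= 8: G-R = 15 → P
  i= 9: L-H =  4 → E
  i=10: R-V = 22 → W
  i=11: T-A = 19 → T
  i=12: S-Y = 20 → U
  i=13: J-V = 14 → O
  i=14: F-Q = 15 → P
  i=15: R-N =  4 → E
  i=16: O-S = 22 → W
  i=17: H-O = 19 → T
  i=18: F-L = 20 → U
  i=19: E-Q = 14 → O
  i=20: V-G = 15 → P
  i=21: O-K =  4 → E
  i=22: H-L = 22 → W
  i=23: T-A = 19 → T
  i=24: U-A = 20 → U
  i=25: A-M = 14 → O
  i=26: O-Z = 15 → P
  shifts repeat with period 6: UOPEWT

UOPEWT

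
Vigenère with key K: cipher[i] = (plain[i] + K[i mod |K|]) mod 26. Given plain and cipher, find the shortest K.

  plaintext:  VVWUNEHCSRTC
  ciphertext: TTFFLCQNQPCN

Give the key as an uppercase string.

  i= 0: T-V = 24 → Y
  i= 1: T-V = 24 → Y
  i= 2: F-W =  9 → J
  i= 3: F-U = 11 → L
  i= 4: L-N = 24 → Y
  i= 5: C-E = 24 → Y
  i= 6: Q-H =  9 → J
  i= 7: N-C = 11 → L
  i= 8: Q-S = 24 → Y
  i= 9: P-R = 24 → Y
  i=10: C-T =  9 → J
  i=11: N-C = 11 → L
  shifts repeat with period 4: YYJL

YYJL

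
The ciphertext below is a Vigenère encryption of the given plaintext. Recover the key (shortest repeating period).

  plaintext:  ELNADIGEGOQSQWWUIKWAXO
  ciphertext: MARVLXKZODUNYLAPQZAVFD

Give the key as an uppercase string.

  i= 0: M-E =  8 → I
  i= 1: A-L = 15 → P
  i= 2: R-N =  4 → E
  i= 3: V-A = 21 → V
  i= 4: L-D =  8 → I
  i= 5: X-I = 15 → P
  i= 6: K-G =  4 → E
  i= 7: Z-E = 21 → V
  i= 8: O-G =  8 → I
  i= 9: D-O = 15 → P
  i=10: U-Q =  4 → E
  i=11: N-S = 21 → V
  i=12: Y-Q =  8 → I
  i=13: L-W = 15 → P
  i=14: A-W =  4 → E
  i=15: P-U = 21 → V
  i=16: Q-I =  8 → I
  i=17: Z-K = 15 → P
  i=18: A-W =  4 → E
  i=19: V-A = 21 → V
  i=20: F-X =  8 → I
  i=21: D-O = 15 → P
  shifts repeat with period 4: IPEV

IPEV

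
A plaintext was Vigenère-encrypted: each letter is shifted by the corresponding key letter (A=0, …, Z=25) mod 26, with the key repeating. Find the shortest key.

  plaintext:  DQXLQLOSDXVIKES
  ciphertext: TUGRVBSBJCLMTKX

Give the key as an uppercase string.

QEJGF

  i= 0: T-D = 16 → Q
  i= 1: U-Q =  4 → E
  i= 2: G-X =  9 → J
  i= 3: R-L =  6 → G
  i= 4: V-Q =  5 → F
  i= 5: B-L = 16 → Q
  i= 6: S-O =  4 → E
  i= 7: B-S =  9 → J
  i= 8: J-D =  6 → G
  i= 9: C-X =  5 → F
  i=10: L-V = 16 → Q
  i=11: M-I =  4 → E
  i=12: T-K =  9 → J
  i=13: K-E =  6 → G
  i=14: X-S =  5 → F
  shifts repeat with period 5: QEJGF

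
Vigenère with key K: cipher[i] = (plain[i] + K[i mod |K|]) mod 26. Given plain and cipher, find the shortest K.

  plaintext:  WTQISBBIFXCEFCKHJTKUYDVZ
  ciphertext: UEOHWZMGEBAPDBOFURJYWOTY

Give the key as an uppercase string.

  i= 0: U-W = 24 → Y
  i= 1: E-T = 11 → L
  i= 2: O-Q = 24 → Y
  i= 3: H-I = 25 → Z
  i= 4: W-S =  4 → E
  i= 5: Z-B = 24 → Y
  i= 6: M-B = 11 → L
  i= 7: G-I = 24 → Y
  i= 8: E-F = 25 → Z
  i= 9: B-X =  4 → E
  i=10: A-C = 24 → Y
  i=11: P-E = 11 → L
  i=12: D-F = 24 → Y
  i=13: B-C = 25 → Z
  i=14: O-K =  4 → E
  i=15: F-H = 24 → Y
  i=16: U-J = 11 → L
  i=17: R-T = 24 → Y
  i=18: J-K = 25 → Z
  i=19: Y-U =  4 → E
  i=20: W-Y = 24 → Y
  i=21: O-D = 11 → L
  i=22: T-V = 24 → Y
  i=23: Y-Z = 25 → Z
  shifts repeat with period 5: YLYZE

YLYZE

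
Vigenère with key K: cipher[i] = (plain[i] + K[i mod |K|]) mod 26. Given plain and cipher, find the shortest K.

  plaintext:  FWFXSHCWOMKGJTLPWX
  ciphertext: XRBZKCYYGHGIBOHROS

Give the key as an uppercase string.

  i= 0: X-F = 18 → S
  i= 1: R-W = 21 → V
  i= 2: B-F = 22 → W
  i= 3: Z-X =  2 → C
  i= 4: K-S = 18 → S
  i= 5: C-H = 21 → V
  i= 6: Y-C = 22 → W
  i= 7: Y-W =  2 → C
  i= 8: G-O = 18 → S
  i= 9: H-M = 21 → V
  i=10: G-K = 22 → W
  i=11: I-G =  2 → C
  i=12: B-J = 18 → S
  i=13: O-T = 21 → V
  i=14: H-L = 22 → W
  i=15: R-P =  2 → C
  i=16: O-W = 18 → S
  i=17: S-X = 21 → V
  shifts repeat with period 4: SVWC

SVWC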